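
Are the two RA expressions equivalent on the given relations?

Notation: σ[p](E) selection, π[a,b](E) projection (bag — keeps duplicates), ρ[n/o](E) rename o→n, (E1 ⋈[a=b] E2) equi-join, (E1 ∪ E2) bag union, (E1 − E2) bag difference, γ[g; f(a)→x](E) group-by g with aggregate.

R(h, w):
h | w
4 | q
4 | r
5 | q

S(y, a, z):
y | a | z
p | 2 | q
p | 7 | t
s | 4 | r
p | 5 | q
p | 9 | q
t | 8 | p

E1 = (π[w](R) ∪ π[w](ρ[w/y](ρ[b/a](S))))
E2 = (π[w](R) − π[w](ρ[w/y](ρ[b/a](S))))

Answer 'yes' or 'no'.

E1 stepwise |·|:
  R → 3
  π[w](R) → 3
  S → 6
  ρ[b/a](S) → 6
  ρ[w/y](ρ[b/a](S)) → 6
  π[w](ρ[w/y](ρ[b/a](S))) → 6
  (π[w](R) ∪ π[w](ρ[w/y](ρ[b/a](S)))) → 9
E2 stepwise |·|:
  R → 3
  π[w](R) → 3
  S → 6
  ρ[b/a](S) → 6
  ρ[w/y](ρ[b/a](S)) → 6
  π[w](ρ[w/y](ρ[b/a](S))) → 6
  (π[w](R) − π[w](ρ[w/y](ρ[b/a](S)))) → 3

E1 result:
w
p
p
p
p
q
q
r
s
t
E2 result:
w
q
q
r
Witness: ('t',) appears 1× in E1 but 0× in E2.

no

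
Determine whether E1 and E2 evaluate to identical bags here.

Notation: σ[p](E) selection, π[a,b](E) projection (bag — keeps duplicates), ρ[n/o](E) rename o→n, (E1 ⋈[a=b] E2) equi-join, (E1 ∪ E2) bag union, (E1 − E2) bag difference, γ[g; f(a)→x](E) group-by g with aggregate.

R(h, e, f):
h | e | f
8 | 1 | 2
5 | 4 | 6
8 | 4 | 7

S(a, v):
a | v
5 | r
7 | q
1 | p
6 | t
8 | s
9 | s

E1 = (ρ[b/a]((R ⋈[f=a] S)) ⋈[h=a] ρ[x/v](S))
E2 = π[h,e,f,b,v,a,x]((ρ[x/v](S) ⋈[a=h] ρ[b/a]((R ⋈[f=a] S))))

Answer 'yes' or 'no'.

E1 stepwise |·|:
  R → 3
  S → 6
  (R ⋈[f=a] S) → 2
  ρ[b/a]((R ⋈[f=a] S)) → 2
  S → 6
  ρ[x/v](S) → 6
  (ρ[b/a]((R ⋈[f=a] S)) ⋈[h=a] ρ[x/v](S)) → 2
E2 stepwise |·|:
  S → 6
  ρ[x/v](S) → 6
  R → 3
  S → 6
  (R ⋈[f=a] S) → 2
  ρ[b/a]((R ⋈[f=a] S)) → 2
  (ρ[x/v](S) ⋈[a=h] ρ[b/a]((R ⋈[f=a] S))) → 2
  π[h,e,f,b,v,a,x]((ρ[x/v](S) ⋈[a=h] ρ[b/a]((R ⋈[f=a] S)))) → 2

E1 and E2 produce the same multiset:
h | e | f | b | v | a | x
5 | 4 | 6 | 6 | t | 5 | r
8 | 4 | 7 | 7 | q | 8 | s

yes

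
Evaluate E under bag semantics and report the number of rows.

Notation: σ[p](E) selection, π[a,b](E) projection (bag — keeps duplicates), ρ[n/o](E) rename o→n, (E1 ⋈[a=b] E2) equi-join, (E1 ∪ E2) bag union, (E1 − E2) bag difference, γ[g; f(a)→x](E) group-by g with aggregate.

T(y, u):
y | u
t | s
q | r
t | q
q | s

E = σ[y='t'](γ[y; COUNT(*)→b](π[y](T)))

Subexpression sizes:
  T → 4
  π[y](T) → 4
  γ[y; COUNT(*)→b](π[y](T)) → 2
  σ[y='t'](γ[y; COUNT(*)→b](π[y](T))) → 1

|E| = 1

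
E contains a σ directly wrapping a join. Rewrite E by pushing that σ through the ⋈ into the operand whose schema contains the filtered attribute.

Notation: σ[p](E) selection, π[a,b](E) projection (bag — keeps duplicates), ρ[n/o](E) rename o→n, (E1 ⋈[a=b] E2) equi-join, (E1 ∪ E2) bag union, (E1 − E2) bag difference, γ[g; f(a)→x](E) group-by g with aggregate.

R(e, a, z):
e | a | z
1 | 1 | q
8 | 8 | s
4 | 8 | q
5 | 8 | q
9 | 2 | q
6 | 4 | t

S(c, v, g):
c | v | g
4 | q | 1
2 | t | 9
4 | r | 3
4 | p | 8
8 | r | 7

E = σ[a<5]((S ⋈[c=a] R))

σ filters on a, owned by the right side.
E' = (S ⋈[c=a] σ[a<5](R))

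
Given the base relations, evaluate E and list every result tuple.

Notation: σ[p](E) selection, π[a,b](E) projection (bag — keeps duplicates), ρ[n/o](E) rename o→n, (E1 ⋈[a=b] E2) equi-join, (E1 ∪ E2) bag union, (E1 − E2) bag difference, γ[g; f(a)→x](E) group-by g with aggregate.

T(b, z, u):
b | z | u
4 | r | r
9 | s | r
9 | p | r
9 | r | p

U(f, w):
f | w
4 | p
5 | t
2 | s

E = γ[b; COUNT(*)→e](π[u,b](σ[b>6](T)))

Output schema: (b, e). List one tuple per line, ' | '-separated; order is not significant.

Subexpression sizes:
  T → 4
  σ[b>6](T) → 3
  π[u,b](σ[b>6](T)) → 3
  γ[b; COUNT(*)→e](π[u,b](σ[b>6](T))) → 1

== RESULT ==
b | e
9 | 3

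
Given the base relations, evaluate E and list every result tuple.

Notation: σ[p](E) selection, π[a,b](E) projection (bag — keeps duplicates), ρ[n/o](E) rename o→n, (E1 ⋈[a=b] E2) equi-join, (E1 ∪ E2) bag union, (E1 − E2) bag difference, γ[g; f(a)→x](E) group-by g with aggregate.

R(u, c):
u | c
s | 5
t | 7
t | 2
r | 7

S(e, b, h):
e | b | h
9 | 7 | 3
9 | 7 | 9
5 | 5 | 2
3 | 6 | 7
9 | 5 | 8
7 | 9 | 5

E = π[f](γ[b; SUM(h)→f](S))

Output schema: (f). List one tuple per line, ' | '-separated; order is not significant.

Per-node cardinality:
  S → 6
  γ[b; SUM(h)→f](S) → 4
  π[f](γ[b; SUM(h)→f](S)) → 4

== RESULT ==
f
5
7
10
12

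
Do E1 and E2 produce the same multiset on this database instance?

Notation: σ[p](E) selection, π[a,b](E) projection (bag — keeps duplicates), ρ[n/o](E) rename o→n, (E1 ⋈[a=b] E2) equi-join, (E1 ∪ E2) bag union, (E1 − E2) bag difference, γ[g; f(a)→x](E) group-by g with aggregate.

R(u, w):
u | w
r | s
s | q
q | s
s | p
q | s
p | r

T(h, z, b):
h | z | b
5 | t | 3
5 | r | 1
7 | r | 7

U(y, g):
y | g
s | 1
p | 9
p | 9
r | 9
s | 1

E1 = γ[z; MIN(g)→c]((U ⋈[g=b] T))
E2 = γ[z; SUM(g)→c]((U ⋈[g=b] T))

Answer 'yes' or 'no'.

E1 subexpression sizes:
  U → 5
  T → 3
  (U ⋈[g=b] T) → 2
  γ[z; MIN(g)→c]((U ⋈[g=b] T)) → 1
E2 subexpression sizes:
  U → 5
  T → 3
  (U ⋈[g=b] T) → 2
  γ[z; SUM(g)→c]((U ⋈[g=b] T)) → 1

E1 result:
z | c
r | 1
E2 result:
z | c
r | 2
Witness: ('r', 1) appears 1× in E1 but 0× in E2.

no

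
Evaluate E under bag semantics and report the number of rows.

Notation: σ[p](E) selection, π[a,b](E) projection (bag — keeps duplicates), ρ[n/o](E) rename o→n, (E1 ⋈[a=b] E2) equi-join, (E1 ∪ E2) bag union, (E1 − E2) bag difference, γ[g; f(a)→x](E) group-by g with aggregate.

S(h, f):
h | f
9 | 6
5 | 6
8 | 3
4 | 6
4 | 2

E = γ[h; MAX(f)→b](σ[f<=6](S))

Per-node cardinality:
  S → 5
  σ[f<=6](S) → 5
  γ[h; MAX(f)→b](σ[f<=6](S)) → 4

|E| = 4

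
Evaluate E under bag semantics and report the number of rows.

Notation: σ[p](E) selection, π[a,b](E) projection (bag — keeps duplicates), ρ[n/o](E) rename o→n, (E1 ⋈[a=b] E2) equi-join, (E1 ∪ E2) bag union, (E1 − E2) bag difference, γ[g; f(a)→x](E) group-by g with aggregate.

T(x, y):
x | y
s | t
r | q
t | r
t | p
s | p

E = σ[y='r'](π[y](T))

Per-node cardinality:
  T → 5
  π[y](T) → 5
  σ[y='r'](π[y](T)) → 1

|E| = 1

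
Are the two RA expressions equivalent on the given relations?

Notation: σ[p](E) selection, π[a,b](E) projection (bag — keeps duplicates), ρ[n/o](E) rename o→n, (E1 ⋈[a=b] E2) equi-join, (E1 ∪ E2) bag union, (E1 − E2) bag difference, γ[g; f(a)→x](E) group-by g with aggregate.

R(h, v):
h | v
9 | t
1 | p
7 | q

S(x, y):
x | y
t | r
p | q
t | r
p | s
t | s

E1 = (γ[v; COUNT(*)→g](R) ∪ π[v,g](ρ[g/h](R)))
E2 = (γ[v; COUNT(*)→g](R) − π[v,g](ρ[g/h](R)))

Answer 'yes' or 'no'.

E1 stepwise |·|:
  R → 3
  γ[v; COUNT(*)→g](R) → 3
  R → 3
  ρ[g/h](R) → 3
  π[v,g](ρ[g/h](R)) → 3
  (γ[v; COUNT(*)→g](R) ∪ π[v,g](ρ[g/h](R))) → 6
E2 stepwise |·|:
  R → 3
  γ[v; COUNT(*)→g](R) → 3
  R → 3
  ρ[g/h](R) → 3
  π[v,g](ρ[g/h](R)) → 3
  (γ[v; COUNT(*)→g](R) − π[v,g](ρ[g/h](R))) → 2

E1 result:
v | g
p | 1
p | 1
q | 1
q | 7
t | 1
t | 9
E2 result:
v | g
q | 1
t | 1
Witness: ('p', 1) appears 2× in E1 but 0× in E2.

no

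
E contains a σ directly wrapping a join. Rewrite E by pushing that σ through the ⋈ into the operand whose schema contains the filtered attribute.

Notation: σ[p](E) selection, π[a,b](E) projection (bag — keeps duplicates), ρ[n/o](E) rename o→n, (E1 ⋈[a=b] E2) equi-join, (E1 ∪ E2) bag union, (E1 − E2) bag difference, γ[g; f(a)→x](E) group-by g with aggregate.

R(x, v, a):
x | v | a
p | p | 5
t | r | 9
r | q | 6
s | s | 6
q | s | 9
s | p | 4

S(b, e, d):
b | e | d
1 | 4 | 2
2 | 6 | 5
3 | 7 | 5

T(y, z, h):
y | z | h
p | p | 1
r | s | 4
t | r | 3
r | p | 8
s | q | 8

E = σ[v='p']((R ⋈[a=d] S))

σ filters on v, owned by the left side.
E' = (σ[v='p'](R) ⋈[a=d] S)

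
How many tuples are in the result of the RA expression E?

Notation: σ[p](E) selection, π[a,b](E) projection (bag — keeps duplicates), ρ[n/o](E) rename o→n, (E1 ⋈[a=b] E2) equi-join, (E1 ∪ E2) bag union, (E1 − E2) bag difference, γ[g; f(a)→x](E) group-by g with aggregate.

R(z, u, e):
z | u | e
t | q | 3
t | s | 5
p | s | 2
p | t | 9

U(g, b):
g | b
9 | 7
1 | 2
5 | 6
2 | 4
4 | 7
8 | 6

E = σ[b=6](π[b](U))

Subexpression sizes:
  U → 6
  π[b](U) → 6
  σ[b=6](π[b](U)) → 2

|E| = 2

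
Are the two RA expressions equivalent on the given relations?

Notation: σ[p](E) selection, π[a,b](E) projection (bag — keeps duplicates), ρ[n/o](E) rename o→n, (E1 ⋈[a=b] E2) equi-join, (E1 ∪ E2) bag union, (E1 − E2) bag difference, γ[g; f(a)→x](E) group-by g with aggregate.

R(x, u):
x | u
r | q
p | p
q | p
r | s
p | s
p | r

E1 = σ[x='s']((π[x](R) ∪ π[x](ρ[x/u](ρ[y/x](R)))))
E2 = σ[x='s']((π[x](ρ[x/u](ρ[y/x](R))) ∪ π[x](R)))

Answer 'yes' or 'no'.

E1 stepwise |·|:
  R → 6
  π[x](R) → 6
  R → 6
  ρ[y/x](R) → 6
  ρ[x/u](ρ[y/x](R)) → 6
  π[x](ρ[x/u](ρ[y/x](R))) → 6
  (π[x](R) ∪ π[x](ρ[x/u](ρ[y/x](R)))) → 12
  σ[x='s']((π[x](R) ∪ π[x](ρ[x/u](ρ[y/x](R))))) → 2
E2 stepwise |·|:
  R → 6
  ρ[y/x](R) → 6
  ρ[x/u](ρ[y/x](R)) → 6
  π[x](ρ[x/u](ρ[y/x](R))) → 6
  R → 6
  π[x](R) → 6
  (π[x](ρ[x/u](ρ[y/x](R))) ∪ π[x](R)) → 12
  σ[x='s']((π[x](ρ[x/u](ρ[y/x](R))) ∪ π[x](R))) → 2

E1 and E2 produce the same multiset:
x
s
s

yes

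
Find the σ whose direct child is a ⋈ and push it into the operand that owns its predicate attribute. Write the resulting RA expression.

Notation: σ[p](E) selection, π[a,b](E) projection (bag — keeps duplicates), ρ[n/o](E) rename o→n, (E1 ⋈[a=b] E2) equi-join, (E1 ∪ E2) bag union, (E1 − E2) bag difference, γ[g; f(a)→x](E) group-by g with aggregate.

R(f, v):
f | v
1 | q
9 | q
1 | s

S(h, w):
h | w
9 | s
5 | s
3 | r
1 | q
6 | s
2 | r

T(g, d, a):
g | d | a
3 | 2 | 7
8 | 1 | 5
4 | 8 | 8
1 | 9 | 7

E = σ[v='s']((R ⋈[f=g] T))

σ filters on v, owned by the left side.
E' = (σ[v='s'](R) ⋈[f=g] T)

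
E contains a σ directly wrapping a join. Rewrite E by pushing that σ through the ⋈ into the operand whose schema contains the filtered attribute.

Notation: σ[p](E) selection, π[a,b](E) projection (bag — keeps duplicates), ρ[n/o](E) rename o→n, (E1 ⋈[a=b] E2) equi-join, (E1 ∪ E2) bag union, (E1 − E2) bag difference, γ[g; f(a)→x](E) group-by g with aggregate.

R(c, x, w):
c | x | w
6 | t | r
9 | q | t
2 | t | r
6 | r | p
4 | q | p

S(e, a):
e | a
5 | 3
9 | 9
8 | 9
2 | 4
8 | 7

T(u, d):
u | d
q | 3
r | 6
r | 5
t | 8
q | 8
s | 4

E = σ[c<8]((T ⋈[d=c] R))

σ filters on c, owned by the right side.
E' = (T ⋈[d=c] σ[c<8](R))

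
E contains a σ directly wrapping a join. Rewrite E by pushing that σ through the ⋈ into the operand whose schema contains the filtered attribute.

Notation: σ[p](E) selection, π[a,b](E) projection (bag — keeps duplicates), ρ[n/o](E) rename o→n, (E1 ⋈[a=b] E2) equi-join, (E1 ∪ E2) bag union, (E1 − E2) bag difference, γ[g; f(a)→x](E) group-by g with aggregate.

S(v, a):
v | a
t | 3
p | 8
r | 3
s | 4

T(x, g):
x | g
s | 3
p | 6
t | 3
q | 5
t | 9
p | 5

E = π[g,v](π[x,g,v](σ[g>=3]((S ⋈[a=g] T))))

σ filters on g, owned by the right side.
E' = π[g,v](π[x,g,v]((S ⋈[a=g] σ[g>=3](T))))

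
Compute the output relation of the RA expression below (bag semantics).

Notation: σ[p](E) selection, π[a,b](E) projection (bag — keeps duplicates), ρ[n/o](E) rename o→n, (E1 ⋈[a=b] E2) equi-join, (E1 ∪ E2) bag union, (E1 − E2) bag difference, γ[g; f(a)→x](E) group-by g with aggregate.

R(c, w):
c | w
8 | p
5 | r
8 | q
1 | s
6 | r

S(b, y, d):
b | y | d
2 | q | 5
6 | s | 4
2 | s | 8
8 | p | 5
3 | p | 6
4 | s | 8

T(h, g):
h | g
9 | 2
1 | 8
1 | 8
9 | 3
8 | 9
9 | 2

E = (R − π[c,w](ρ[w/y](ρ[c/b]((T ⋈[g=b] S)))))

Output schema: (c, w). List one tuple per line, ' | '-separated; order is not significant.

Stepwise |·|:
  R → 5
  T → 6
  S → 6
  (T ⋈[g=b] S) → 7
  ρ[c/b]((T ⋈[g=b] S)) → 7
  ρ[w/y](ρ[c/b]((T ⋈[g=b] S))) → 7
  π[c,w](ρ[w/y](ρ[c/b]((T ⋈[g=b] S)))) → 7
  (R − π[c,w](ρ[w/y](ρ[c/b]((T ⋈[g=b] S))))) → 4

== RESULT ==
c | w
1 | s
5 | r
6 | r
8 | q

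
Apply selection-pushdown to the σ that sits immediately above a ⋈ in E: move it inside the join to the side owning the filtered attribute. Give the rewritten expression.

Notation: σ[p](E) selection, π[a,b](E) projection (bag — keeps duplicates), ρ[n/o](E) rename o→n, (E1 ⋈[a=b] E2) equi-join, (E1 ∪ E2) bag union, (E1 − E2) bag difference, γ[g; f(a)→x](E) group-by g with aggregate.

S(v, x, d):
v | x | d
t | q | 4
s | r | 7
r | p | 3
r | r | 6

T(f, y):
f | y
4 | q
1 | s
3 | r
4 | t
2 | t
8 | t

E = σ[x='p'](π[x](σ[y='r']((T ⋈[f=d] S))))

σ filters on y, owned by the left side.
E' = σ[x='p'](π[x]((σ[y='r'](T) ⋈[f=d] S)))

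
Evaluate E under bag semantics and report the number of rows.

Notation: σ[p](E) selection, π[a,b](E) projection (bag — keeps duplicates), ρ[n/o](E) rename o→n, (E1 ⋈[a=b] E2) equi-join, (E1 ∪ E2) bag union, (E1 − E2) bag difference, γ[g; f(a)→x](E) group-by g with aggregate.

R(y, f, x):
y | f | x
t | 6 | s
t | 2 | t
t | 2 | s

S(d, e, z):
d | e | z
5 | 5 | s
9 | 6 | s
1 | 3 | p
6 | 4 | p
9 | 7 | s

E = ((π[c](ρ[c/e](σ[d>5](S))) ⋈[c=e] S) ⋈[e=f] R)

Per-node cardinality:
  S → 5
  σ[d>5](S) → 3
  ρ[c/e](σ[d>5](S)) → 3
  π[c](ρ[c/e](σ[d>5](S))) → 3
  S → 5
  (π[c](ρ[c/e](σ[d>5](S))) ⋈[c=e] S) → 3
  R → 3
  ((π[c](ρ[c/e](σ[d>5](S))) ⋈[c=e] S) ⋈[e=f] R) → 1

|E| = 1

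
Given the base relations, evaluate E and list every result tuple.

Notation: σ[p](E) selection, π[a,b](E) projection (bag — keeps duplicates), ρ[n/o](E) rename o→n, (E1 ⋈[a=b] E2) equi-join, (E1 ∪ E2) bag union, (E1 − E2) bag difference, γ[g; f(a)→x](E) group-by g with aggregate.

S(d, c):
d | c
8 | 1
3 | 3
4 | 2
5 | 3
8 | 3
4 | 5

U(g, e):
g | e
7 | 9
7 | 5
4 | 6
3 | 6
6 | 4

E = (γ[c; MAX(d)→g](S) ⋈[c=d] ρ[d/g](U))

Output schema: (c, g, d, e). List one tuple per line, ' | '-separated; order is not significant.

Per-node cardinality:
  S → 6
  γ[c; MAX(d)→g](S) → 4
  U → 5
  ρ[d/g](U) → 5
  (γ[c; MAX(d)→g](S) ⋈[c=d] ρ[d/g](U)) → 1

== RESULT ==
c | g | d | e
3 | 8 | 3 | 6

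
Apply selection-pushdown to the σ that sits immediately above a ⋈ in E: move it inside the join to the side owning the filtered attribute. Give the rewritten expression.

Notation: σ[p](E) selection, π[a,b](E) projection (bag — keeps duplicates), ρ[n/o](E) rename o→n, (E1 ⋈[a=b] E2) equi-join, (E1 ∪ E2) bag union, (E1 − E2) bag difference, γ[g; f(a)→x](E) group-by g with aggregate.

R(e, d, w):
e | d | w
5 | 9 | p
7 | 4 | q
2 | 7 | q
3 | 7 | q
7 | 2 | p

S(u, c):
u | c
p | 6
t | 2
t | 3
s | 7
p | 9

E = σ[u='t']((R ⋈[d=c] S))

σ filters on u, owned by the right side.
E' = (R ⋈[d=c] σ[u='t'](S))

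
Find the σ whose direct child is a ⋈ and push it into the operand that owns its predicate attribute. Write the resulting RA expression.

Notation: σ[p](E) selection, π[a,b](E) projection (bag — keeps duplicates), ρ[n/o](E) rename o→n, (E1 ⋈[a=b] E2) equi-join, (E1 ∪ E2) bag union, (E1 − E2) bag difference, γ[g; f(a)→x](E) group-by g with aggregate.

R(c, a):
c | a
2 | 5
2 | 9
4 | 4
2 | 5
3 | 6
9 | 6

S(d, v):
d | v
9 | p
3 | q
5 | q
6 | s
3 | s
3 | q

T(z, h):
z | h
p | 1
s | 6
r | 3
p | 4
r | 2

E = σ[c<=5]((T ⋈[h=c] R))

σ filters on c, owned by the right side.
E' = (T ⋈[h=c] σ[c<=5](R))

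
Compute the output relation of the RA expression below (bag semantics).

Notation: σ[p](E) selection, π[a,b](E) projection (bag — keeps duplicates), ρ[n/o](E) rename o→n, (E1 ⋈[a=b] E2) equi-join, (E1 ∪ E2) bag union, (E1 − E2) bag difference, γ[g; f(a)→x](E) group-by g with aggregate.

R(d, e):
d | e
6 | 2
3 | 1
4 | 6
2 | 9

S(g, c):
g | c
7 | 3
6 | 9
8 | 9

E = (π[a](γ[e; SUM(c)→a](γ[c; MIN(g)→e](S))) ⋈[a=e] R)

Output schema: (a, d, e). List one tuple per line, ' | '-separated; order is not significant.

Per-node cardinality:
  S → 3
  γ[c; MIN(g)→e](S) → 2
  γ[e; SUM(c)→a](γ[c; MIN(g)→e](S)) → 2
  π[a](γ[e; SUM(c)→a](γ[c; MIN(g)→e](S))) → 2
  R → 4
  (π[a](γ[e; SUM(c)→a](γ[c; MIN(g)→e](S))) ⋈[a=e] R) → 1

== RESULT ==
a | d | e
9 | 2 | 9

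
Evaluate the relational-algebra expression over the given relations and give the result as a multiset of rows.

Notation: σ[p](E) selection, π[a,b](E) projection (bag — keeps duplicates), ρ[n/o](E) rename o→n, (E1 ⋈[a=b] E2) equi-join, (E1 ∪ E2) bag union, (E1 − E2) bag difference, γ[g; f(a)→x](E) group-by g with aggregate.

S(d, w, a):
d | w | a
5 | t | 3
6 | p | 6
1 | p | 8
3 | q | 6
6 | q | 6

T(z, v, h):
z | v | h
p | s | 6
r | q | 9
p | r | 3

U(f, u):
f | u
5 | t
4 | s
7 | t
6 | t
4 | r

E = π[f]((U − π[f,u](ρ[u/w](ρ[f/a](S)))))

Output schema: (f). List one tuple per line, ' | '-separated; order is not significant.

Subexpression sizes:
  U → 5
  S → 5
  ρ[f/a](S) → 5
  ρ[u/w](ρ[f/a](S)) → 5
  π[f,u](ρ[u/w](ρ[f/a](S))) → 5
  (U − π[f,u](ρ[u/w](ρ[f/a](S)))) → 5
  π[f]((U − π[f,u](ρ[u/w](ρ[f/a](S))))) → 5

== RESULT ==
f
4
4
5
6
7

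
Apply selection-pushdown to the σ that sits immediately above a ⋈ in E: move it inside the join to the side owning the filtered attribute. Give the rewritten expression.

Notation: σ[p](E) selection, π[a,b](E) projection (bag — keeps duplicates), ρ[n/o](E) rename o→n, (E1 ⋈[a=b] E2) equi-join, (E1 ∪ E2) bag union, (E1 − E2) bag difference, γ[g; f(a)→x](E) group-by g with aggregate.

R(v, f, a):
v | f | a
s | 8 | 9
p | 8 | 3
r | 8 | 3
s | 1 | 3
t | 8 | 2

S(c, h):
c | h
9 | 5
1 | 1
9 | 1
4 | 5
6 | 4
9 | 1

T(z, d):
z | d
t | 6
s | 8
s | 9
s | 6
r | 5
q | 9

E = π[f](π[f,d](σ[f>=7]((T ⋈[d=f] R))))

σ filters on f, owned by the right side.
E' = π[f](π[f,d]((T ⋈[d=f] σ[f>=7](R))))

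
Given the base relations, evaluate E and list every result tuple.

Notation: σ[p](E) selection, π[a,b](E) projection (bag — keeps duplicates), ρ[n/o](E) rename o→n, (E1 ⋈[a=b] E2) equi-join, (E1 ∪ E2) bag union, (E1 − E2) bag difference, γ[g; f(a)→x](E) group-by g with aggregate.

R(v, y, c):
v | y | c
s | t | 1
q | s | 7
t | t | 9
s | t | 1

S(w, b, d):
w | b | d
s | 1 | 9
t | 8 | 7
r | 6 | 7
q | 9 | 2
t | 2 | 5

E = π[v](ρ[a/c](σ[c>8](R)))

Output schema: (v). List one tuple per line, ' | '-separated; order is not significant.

Subexpression sizes:
  R → 4
  σ[c>8](R) → 1
  ρ[a/c](σ[c>8](R)) → 1
  π[v](ρ[a/c](σ[c>8](R))) → 1

== RESULT ==
v
t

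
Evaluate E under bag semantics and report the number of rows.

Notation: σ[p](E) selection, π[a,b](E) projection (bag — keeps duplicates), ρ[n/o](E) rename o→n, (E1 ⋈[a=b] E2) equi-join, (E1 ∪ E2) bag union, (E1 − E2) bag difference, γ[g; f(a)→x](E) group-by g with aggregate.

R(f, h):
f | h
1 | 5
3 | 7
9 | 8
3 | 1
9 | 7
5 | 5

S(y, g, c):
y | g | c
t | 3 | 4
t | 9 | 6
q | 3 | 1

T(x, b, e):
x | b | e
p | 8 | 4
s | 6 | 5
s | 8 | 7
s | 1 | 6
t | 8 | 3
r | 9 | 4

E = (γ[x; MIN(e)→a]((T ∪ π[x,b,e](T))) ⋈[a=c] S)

Per-node cardinality:
  T → 6
  T → 6
  π[x,b,e](T) → 6
  (T ∪ π[x,b,e](T)) → 12
  γ[x; MIN(e)→a]((T ∪ π[x,b,e](T))) → 4
  S → 3
  (γ[x; MIN(e)→a]((T ∪ π[x,b,e](T))) ⋈[a=c] S) → 2

|E| = 2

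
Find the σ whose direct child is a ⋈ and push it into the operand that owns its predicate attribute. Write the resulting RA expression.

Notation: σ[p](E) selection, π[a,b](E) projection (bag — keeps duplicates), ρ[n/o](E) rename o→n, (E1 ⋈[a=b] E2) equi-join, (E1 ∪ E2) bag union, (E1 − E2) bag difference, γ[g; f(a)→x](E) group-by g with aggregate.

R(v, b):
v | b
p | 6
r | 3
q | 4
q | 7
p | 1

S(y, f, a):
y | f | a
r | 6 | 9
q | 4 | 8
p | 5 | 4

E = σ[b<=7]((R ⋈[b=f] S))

σ filters on b, owned by the left side.
E' = (σ[b<=7](R) ⋈[b=f] S)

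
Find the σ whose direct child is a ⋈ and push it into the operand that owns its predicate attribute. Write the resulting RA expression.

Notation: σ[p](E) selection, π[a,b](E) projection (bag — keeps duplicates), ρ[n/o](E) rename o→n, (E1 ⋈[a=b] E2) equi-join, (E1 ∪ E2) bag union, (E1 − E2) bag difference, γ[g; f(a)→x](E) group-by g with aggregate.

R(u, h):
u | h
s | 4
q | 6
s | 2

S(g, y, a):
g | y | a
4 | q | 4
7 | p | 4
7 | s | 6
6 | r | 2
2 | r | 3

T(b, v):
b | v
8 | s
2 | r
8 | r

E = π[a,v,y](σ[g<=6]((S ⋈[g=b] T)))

σ filters on g, owned by the left side.
E' = π[a,v,y]((σ[g<=6](S) ⋈[g=b] T))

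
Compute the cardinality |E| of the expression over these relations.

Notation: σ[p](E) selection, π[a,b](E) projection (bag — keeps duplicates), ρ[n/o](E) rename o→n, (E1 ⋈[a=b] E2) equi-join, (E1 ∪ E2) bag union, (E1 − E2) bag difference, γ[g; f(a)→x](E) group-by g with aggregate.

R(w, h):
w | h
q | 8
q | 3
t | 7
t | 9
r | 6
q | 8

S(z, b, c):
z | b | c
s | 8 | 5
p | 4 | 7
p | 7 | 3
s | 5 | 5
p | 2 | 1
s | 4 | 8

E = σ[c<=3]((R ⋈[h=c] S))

Subexpression sizes:
  R → 6
  S → 6
  (R ⋈[h=c] S) → 4
  σ[c<=3]((R ⋈[h=c] S)) → 1

|E| = 1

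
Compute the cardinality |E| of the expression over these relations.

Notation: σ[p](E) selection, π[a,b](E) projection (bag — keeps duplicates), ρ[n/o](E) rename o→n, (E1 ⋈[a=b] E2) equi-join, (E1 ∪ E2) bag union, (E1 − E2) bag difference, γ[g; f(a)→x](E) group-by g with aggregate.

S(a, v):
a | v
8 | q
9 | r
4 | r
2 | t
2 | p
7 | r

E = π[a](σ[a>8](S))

Per-node cardinality:
  S → 6
  σ[a>8](S) → 1
  π[a](σ[a>8](S)) → 1

|E| = 1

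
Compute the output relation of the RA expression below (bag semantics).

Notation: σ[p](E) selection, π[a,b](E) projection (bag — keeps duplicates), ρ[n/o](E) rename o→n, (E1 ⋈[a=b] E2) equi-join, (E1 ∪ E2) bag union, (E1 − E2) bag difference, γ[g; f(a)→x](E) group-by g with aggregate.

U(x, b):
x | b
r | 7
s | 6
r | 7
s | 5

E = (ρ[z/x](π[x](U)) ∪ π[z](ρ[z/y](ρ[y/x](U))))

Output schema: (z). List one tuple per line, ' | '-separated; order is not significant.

Subexpression sizes:
  U → 4
  π[x](U) → 4
  ρ[z/x](π[x](U)) → 4
  U → 4
  ρ[y/x](U) → 4
  ρ[z/y](ρ[y/x](U)) → 4
  π[z](ρ[z/y](ρ[y/x](U))) → 4
  (ρ[z/x](π[x](U)) ∪ π[z](ρ[z/y](ρ[y/x](U)))) → 8

== RESULT ==
z
r
r
r
r
s
s
s
s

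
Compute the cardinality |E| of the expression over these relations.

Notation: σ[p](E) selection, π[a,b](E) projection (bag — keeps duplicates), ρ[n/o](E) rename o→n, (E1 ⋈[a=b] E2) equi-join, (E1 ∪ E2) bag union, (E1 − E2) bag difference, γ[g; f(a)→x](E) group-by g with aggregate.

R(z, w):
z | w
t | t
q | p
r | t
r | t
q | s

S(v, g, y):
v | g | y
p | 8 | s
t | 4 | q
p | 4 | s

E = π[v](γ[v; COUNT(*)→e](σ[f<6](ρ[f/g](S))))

Subexpression sizes:
  S → 3
  ρ[f/g](S) → 3
  σ[f<6](ρ[f/g](S)) → 2
  γ[v; COUNT(*)→e](σ[f<6](ρ[f/g](S))) → 2
  π[v](γ[v; COUNT(*)→e](σ[f<6](ρ[f/g](S)))) → 2

|E| = 2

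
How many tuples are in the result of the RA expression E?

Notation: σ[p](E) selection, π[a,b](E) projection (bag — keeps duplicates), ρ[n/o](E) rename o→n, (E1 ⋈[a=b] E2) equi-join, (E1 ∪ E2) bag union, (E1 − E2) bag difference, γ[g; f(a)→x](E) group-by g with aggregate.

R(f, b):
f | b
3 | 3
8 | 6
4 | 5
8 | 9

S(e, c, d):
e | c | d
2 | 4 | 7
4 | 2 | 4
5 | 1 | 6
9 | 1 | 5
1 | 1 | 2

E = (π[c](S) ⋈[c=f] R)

Row counts bottom-up:
  S → 5
  π[c](S) → 5
  R → 4
  (π[c](S) ⋈[c=f] R) → 1

|E| = 1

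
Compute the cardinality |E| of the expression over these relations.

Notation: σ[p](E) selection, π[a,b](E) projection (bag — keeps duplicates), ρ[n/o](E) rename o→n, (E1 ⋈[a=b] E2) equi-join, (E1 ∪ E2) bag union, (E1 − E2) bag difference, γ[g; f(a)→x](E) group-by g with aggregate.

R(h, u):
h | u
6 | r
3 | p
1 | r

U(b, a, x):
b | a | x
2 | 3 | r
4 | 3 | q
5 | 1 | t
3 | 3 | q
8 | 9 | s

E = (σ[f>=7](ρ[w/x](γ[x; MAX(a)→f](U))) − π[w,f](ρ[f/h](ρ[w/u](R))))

Per-node cardinality:
  U → 5
  γ[x; MAX(a)→f](U) → 4
  ρ[w/x](γ[x; MAX(a)→f](U)) → 4
  σ[f>=7](ρ[w/x](γ[x; MAX(a)→f](U))) → 1
  R → 3
  ρ[w/u](R) → 3
  ρ[f/h](ρ[w/u](R)) → 3
  π[w,f](ρ[f/h](ρ[w/u](R))) → 3
  (σ[f>=7](ρ[w/x](γ[x; MAX(a)→f](U))) − π[w,f](ρ[f/h](ρ[w/u](R)))) → 1

|E| = 1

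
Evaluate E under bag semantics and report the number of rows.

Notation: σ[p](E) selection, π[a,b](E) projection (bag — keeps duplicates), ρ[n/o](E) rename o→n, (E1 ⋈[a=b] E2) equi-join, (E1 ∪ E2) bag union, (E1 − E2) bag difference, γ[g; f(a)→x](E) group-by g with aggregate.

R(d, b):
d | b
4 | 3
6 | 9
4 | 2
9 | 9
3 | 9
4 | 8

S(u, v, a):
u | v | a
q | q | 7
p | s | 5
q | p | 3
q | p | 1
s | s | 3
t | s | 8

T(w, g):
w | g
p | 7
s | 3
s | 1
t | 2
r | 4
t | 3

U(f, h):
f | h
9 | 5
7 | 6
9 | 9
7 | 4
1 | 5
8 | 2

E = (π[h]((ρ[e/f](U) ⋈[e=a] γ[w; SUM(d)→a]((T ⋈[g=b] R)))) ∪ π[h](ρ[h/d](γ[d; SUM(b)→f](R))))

Subexpression sizes:
  U → 6
  ρ[e/f](U) → 6
  T → 6
  R → 6
  (T ⋈[g=b] R) → 3
  γ[w; SUM(d)→a]((T ⋈[g=b] R)) → 2
  (ρ[e/f](U) ⋈[e=a] γ[w; SUM(d)→a]((T ⋈[g=b] R))) → 1
  π[h]((ρ[e/f](U) ⋈[e=a] γ[w; SUM(d)→a]((T ⋈[g=b] R)))) → 1
  R → 6
  γ[d; SUM(b)→f](R) → 4
  ρ[h/d](γ[d; SUM(b)→f](R)) → 4
  π[h](ρ[h/d](γ[d; SUM(b)→f](R))) → 4
  (π[h]((ρ[e/f](U) ⋈[e=a] γ[w; SUM(d)→a]((T ⋈[g=b] R)))) ∪ π[h](ρ[h/d](γ[d; SUM(b)→f](R)))) → 5

|E| = 5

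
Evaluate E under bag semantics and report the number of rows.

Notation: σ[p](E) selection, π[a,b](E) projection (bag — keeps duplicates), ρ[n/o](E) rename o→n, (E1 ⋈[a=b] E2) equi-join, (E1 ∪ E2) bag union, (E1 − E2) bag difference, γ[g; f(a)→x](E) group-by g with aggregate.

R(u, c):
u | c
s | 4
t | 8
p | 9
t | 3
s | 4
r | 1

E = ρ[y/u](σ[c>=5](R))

Row counts bottom-up:
  R → 6
  σ[c>=5](R) → 2
  ρ[y/u](σ[c>=5](R)) → 2

|E| = 2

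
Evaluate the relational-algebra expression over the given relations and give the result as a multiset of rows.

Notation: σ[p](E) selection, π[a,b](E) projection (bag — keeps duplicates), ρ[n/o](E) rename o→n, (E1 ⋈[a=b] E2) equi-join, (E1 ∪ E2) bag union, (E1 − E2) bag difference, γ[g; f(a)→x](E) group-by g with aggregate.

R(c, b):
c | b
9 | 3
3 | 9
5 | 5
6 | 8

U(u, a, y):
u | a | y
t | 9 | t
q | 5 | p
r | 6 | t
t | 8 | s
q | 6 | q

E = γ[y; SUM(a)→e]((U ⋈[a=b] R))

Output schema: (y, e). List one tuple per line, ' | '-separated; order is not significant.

Subexpression sizes:
  U → 5
  R → 4
  (U ⋈[a=b] R) → 3
  γ[y; SUM(a)→e]((U ⋈[a=b] R)) → 3

== RESULT ==
y | e
p | 5
s | 8
t | 9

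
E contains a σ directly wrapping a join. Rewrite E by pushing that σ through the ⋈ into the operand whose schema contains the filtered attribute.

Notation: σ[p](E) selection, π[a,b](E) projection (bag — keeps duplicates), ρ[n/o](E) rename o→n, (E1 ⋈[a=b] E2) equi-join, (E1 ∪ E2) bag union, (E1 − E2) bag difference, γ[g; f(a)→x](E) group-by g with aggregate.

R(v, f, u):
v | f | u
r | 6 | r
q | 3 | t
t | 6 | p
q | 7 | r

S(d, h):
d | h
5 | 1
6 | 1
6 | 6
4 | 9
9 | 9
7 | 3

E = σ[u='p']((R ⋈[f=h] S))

σ filters on u, owned by the left side.
E' = (σ[u='p'](R) ⋈[f=h] S)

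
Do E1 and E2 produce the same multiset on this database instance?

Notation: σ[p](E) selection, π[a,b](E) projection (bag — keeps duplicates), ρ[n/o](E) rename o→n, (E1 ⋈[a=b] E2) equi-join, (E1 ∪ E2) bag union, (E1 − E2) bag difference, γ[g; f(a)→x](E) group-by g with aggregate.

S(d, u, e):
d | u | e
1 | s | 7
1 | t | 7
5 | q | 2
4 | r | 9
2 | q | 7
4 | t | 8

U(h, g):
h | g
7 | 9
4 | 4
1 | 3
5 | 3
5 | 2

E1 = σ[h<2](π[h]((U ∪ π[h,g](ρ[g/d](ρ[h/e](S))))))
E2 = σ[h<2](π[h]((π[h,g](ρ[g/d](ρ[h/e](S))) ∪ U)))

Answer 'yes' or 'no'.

E1 subexpression sizes:
  U → 5
  S → 6
  ρ[h/e](S) → 6
  ρ[g/d](ρ[h/e](S)) → 6
  π[h,g](ρ[g/d](ρ[h/e](S))) → 6
  (U ∪ π[h,g](ρ[g/d](ρ[h/e](S)))) → 11
  π[h]((U ∪ π[h,g](ρ[g/d](ρ[h/e](S))))) → 11
  σ[h<2](π[h]((U ∪ π[h,g](ρ[g/d](ρ[h/e](S)))))) → 1
E2 subexpression sizes:
  S → 6
  ρ[h/e](S) → 6
  ρ[g/d](ρ[h/e](S)) → 6
  π[h,g](ρ[g/d](ρ[h/e](S))) → 6
  U → 5
  (π[h,g](ρ[g/d](ρ[h/e](S))) ∪ U) → 11
  π[h]((π[h,g](ρ[g/d](ρ[h/e](S))) ∪ U)) → 11
  σ[h<2](π[h]((π[h,g](ρ[g/d](ρ[h/e](S))) ∪ U))) → 1

E1 and E2 produce the same multiset:
h
1

yes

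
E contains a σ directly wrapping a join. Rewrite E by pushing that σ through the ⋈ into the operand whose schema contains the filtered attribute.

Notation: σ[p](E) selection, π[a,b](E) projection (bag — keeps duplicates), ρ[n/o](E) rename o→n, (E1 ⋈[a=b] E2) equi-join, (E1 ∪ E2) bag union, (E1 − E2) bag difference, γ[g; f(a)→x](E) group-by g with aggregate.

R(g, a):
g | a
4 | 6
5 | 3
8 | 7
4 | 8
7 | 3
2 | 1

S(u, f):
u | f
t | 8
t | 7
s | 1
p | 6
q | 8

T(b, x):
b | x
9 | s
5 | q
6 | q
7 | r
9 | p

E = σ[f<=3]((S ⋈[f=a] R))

σ filters on f, owned by the left side.
E' = (σ[f<=3](S) ⋈[f=a] R)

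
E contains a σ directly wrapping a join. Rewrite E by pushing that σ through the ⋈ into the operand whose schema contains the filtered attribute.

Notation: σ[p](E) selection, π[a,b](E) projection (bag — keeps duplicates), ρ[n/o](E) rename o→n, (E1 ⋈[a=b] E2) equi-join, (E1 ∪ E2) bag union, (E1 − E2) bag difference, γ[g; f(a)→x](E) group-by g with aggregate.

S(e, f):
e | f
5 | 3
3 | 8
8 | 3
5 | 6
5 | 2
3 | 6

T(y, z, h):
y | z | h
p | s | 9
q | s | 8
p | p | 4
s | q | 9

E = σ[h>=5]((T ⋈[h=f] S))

σ filters on h, owned by the left side.
E' = (σ[h>=5](T) ⋈[h=f] S)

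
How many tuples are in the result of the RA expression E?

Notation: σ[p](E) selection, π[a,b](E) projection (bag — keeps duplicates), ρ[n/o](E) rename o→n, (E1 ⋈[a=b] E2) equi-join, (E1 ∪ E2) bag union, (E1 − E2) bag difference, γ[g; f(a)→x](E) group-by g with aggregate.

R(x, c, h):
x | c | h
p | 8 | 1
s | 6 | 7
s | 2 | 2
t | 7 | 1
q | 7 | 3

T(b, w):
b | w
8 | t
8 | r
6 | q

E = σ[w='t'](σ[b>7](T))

Stepwise |·|:
  T → 3
  σ[b>7](T) → 2
  σ[w='t'](σ[b>7](T)) → 1

|E| = 1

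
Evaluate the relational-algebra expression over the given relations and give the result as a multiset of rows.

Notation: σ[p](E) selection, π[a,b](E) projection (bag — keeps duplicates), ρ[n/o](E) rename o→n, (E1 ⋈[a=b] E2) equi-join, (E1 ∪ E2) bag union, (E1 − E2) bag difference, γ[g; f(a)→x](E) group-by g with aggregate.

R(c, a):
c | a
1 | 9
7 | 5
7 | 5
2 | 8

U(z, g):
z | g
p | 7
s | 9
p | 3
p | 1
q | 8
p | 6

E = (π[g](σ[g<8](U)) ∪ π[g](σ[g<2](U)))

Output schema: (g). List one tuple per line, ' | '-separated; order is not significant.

Subexpression sizes:
  U → 6
  σ[g<8](U) → 4
  π[g](σ[g<8](U)) → 4
  U → 6
  σ[g<2](U) → 1
  π[g](σ[g<2](U)) → 1
  (π[g](σ[g<8](U)) ∪ π[g](σ[g<2](U))) → 5

== RESULT ==
g
1
1
3
6
7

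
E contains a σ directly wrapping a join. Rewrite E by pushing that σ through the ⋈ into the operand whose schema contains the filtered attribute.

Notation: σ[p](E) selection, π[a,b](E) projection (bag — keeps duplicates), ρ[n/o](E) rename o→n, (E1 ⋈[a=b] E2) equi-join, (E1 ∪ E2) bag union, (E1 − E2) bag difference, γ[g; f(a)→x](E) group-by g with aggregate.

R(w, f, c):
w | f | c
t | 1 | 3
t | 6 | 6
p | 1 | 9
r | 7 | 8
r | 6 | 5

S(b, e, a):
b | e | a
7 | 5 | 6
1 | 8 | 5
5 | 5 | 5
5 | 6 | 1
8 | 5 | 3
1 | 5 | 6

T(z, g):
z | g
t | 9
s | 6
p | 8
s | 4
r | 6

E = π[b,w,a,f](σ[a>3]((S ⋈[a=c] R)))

σ filters on a, owned by the left side.
E' = π[b,w,a,f]((σ[a>3](S) ⋈[a=c] R))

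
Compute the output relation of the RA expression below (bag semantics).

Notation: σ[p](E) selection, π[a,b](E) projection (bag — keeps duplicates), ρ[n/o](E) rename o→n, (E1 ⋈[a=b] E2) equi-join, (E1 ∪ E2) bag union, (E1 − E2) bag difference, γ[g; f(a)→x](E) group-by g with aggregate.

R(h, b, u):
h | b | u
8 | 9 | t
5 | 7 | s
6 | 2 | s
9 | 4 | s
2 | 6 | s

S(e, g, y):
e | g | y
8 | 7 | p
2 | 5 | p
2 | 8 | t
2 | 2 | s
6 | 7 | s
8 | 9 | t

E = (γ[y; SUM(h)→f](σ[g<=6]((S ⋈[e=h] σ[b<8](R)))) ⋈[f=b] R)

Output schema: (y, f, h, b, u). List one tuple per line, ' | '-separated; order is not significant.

Per-node cardinality:
  S → 6
  R → 5
  σ[b<8](R) → 4
  (S ⋈[e=h] σ[b<8](R)) → 4
  σ[g<=6]((S ⋈[e=h] σ[b<8](R))) → 2
  γ[y; SUM(h)→f](σ[g<=6]((S ⋈[e=h] σ[b<8](R)))) → 2
  R → 5
  (γ[y; SUM(h)→f](σ[g<=6]((S ⋈[e=h] σ[b<8](R)))) ⋈[f=b] R) → 2

== RESULT ==
y | f | h | b | u
p | 2 | 6 | 2 | s
s | 2 | 6 | 2 | s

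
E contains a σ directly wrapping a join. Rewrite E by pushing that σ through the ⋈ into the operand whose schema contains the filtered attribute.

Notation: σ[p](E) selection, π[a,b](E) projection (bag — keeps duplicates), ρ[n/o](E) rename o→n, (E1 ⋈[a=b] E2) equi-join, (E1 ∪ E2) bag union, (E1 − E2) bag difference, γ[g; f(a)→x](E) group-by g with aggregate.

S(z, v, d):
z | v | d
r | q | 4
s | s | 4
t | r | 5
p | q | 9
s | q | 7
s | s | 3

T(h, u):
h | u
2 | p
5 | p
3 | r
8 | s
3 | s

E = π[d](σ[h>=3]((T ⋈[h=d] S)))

σ filters on h, owned by the left side.
E' = π[d]((σ[h>=3](T) ⋈[h=d] S))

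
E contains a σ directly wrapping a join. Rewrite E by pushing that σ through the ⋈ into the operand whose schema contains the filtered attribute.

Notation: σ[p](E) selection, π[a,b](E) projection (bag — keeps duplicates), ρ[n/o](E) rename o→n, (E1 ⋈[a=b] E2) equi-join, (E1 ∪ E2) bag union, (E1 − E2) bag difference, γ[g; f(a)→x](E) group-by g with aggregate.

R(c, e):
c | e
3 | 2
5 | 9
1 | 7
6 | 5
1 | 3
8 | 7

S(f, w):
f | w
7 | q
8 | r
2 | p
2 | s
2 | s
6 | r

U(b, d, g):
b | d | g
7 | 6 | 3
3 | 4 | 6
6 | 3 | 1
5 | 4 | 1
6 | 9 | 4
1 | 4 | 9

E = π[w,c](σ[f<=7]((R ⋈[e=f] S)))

σ filters on f, owned by the right side.
E' = π[w,c]((R ⋈[e=f] σ[f<=7](S)))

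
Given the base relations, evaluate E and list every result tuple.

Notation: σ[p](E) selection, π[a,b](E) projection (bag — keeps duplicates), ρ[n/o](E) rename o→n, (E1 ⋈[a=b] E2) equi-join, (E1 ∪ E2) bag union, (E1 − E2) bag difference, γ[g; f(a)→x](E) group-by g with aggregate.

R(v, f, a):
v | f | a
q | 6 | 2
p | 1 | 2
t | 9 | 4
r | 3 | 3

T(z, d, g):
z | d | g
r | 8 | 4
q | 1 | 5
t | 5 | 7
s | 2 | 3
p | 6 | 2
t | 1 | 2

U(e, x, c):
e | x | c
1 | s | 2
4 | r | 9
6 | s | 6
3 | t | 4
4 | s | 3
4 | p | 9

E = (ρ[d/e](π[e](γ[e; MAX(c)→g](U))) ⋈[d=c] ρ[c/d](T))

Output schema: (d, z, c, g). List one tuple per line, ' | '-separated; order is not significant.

Per-node cardinality:
  U → 6
  γ[e; MAX(c)→g](U) → 4
  π[e](γ[e; MAX(c)→g](U)) → 4
  ρ[d/e](π[e](γ[e; MAX(c)→g](U))) → 4
  T → 6
  ρ[c/d](T) → 6
  (ρ[d/e](π[e](γ[e; MAX(c)→g](U))) ⋈[d=c] ρ[c/d](T)) → 3

== RESULT ==
d | z | c | g
1 | q | 1 | 5
1 | t | 1 | 2
6 | p | 6 | 2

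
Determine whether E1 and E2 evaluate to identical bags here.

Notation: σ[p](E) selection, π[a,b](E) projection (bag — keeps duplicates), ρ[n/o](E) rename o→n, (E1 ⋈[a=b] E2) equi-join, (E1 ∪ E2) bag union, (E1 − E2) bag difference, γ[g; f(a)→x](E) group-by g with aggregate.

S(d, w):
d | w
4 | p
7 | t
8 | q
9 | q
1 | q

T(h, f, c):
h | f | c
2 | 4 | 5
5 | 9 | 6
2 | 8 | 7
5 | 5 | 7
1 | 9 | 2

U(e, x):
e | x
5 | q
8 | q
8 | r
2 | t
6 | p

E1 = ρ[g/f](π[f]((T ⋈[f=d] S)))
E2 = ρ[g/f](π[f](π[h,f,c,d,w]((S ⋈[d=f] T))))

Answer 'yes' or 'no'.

E1 subexpression sizes:
  T → 5
  S → 5
  (T ⋈[f=d] S) → 4
  π[f]((T ⋈[f=d] S)) → 4
  ρ[g/f](π[f]((T ⋈[f=d] S))) → 4
E2 subexpression sizes:
  S → 5
  T → 5
  (S ⋈[d=f] T) → 4
  π[h,f,c,d,w]((S ⋈[d=f] T)) → 4
  π[f](π[h,f,c,d,w]((S ⋈[d=f] T))) → 4
  ρ[g/f](π[f](π[h,f,c,d,w]((S ⋈[d=f] T)))) → 4

E1 and E2 produce the same multiset:
g
4
8
9
9

yes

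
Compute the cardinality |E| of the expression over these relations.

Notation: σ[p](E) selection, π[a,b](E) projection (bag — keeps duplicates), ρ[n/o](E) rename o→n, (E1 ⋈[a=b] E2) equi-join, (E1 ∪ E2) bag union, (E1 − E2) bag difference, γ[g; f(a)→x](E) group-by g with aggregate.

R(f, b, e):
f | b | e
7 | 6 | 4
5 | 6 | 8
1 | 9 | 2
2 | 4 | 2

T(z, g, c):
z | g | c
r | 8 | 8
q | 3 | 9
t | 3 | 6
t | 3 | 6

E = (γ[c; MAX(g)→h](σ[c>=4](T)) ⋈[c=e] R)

Stepwise |·|:
  T → 4
  σ[c>=4](T) → 4
  γ[c; MAX(g)→h](σ[c>=4](T)) → 3
  R → 4
  (γ[c; MAX(g)→h](σ[c>=4](T)) ⋈[c=e] R) → 1

|E| = 1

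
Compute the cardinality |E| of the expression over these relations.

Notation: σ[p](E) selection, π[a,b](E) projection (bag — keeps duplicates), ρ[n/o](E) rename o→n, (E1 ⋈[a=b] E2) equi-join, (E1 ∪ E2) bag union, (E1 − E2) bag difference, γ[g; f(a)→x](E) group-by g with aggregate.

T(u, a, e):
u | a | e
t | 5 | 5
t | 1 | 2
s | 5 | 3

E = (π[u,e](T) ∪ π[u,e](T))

Per-node cardinality:
  T → 3
  π[u,e](T) → 3
  T → 3
  π[u,e](T) → 3
  (π[u,e](T) ∪ π[u,e](T)) → 6

|E| = 6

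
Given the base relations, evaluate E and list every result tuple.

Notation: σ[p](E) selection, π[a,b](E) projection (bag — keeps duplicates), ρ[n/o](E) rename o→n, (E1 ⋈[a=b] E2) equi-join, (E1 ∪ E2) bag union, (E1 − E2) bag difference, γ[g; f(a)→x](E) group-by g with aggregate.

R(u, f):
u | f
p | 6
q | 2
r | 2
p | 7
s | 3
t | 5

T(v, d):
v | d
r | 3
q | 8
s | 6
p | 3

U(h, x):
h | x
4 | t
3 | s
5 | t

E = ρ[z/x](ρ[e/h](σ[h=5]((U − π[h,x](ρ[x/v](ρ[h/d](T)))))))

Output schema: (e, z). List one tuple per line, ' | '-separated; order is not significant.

Stepwise |·|:
  U → 3
  T → 4
  ρ[h/d](T) → 4
  ρ[x/v](ρ[h/d](T)) → 4
  π[h,x](ρ[x/v](ρ[h/d](T))) → 4
  (U − π[h,x](ρ[x/v](ρ[h/d](T)))) → 3
  σ[h=5]((U − π[h,x](ρ[x/v](ρ[h/d](T))))) → 1
  ρ[e/h](σ[h=5]((U − π[h,x](ρ[x/v](ρ[h/d](T)))))) → 1
  ρ[z/x](ρ[e/h](σ[h=5]((U − π[h,x](ρ[x/v](ρ[h/d](T))))))) → 1

== RESULT ==
e | z
5 | t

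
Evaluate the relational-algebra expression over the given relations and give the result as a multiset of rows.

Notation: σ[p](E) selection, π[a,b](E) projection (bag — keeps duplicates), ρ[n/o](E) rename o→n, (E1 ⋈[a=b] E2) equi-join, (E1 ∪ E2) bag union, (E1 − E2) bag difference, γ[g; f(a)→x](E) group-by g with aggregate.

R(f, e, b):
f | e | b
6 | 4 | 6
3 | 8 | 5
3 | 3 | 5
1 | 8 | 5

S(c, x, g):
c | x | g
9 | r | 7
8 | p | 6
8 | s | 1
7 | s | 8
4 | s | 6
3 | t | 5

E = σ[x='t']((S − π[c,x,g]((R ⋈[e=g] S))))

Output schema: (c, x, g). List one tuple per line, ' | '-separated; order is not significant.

Row counts bottom-up:
  S → 6
  R → 4
  S → 6
  (R ⋈[e=g] S) → 2
  π[c,x,g]((R ⋈[e=g] S)) → 2
  (S − π[c,x,g]((R ⋈[e=g] S))) → 5
  σ[x='t']((S − π[c,x,g]((R ⋈[e=g] S)))) → 1

== RESULT ==
c | x | g
3 | t | 5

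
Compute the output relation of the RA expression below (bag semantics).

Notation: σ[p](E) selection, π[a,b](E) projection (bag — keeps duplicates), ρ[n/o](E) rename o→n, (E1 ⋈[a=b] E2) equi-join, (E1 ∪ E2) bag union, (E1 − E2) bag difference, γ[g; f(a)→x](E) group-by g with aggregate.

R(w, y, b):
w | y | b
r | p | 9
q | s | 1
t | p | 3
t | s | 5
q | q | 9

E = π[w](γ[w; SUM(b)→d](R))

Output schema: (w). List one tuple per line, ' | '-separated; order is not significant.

Per-node cardinality:
  R → 5
  γ[w; SUM(b)→d](R) → 3
  π[w](γ[w; SUM(b)→d](R)) → 3

== RESULT ==
w
q
r
t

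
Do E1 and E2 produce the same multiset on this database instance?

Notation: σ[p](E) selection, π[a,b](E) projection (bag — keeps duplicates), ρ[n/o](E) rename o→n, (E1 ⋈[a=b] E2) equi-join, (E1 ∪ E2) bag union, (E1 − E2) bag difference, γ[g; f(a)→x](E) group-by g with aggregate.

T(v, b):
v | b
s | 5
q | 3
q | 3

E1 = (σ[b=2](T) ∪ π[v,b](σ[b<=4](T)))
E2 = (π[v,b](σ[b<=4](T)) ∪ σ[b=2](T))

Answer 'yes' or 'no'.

E1 row counts bottom-up:
  T → 3
  σ[b=2](T) → 0
  T → 3
  σ[b<=4](T) → 2
  π[v,b](σ[b<=4](T)) → 2
  (σ[b=2](T) ∪ π[v,b](σ[b<=4](T))) → 2
E2 row counts bottom-up:
  T → 3
  σ[b<=4](T) → 2
  π[v,b](σ[b<=4](T)) → 2
  T → 3
  σ[b=2](T) → 0
  (π[v,b](σ[b<=4](T)) ∪ σ[b=2](T)) → 2

E1 and E2 produce the same multiset:
v | b
q | 3
q | 3

yes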